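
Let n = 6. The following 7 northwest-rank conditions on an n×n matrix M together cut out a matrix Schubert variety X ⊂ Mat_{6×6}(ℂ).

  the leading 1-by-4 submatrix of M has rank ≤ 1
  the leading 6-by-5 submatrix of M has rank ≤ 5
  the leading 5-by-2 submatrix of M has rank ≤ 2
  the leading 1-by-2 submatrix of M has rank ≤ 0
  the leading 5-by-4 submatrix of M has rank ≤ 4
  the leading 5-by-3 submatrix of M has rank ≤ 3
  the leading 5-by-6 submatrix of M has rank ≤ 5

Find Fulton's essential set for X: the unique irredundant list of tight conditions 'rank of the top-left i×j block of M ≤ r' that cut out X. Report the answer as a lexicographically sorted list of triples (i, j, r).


Recovering R(i,j) via the rank-extension bound from the 7 conditions:

  0 | 0 | 1 | 1 | 1 | 1
  1 | 1 | 2 | 2 | 2 | 2
  1 | 2 | 3 | 3 | 3 | 3
  1 | 2 | 3 | 4 | 4 | 4
  1 | 2 | 3 | 4 | 5 | 5
  1 | 2 | 3 | 4 | 5 | 6

the unique w with this rank table is (3, 1, 2, 4, 5, 6).

Fulton essential set (1 of the 2 Rothe cells):

[(1, 2, 0)]


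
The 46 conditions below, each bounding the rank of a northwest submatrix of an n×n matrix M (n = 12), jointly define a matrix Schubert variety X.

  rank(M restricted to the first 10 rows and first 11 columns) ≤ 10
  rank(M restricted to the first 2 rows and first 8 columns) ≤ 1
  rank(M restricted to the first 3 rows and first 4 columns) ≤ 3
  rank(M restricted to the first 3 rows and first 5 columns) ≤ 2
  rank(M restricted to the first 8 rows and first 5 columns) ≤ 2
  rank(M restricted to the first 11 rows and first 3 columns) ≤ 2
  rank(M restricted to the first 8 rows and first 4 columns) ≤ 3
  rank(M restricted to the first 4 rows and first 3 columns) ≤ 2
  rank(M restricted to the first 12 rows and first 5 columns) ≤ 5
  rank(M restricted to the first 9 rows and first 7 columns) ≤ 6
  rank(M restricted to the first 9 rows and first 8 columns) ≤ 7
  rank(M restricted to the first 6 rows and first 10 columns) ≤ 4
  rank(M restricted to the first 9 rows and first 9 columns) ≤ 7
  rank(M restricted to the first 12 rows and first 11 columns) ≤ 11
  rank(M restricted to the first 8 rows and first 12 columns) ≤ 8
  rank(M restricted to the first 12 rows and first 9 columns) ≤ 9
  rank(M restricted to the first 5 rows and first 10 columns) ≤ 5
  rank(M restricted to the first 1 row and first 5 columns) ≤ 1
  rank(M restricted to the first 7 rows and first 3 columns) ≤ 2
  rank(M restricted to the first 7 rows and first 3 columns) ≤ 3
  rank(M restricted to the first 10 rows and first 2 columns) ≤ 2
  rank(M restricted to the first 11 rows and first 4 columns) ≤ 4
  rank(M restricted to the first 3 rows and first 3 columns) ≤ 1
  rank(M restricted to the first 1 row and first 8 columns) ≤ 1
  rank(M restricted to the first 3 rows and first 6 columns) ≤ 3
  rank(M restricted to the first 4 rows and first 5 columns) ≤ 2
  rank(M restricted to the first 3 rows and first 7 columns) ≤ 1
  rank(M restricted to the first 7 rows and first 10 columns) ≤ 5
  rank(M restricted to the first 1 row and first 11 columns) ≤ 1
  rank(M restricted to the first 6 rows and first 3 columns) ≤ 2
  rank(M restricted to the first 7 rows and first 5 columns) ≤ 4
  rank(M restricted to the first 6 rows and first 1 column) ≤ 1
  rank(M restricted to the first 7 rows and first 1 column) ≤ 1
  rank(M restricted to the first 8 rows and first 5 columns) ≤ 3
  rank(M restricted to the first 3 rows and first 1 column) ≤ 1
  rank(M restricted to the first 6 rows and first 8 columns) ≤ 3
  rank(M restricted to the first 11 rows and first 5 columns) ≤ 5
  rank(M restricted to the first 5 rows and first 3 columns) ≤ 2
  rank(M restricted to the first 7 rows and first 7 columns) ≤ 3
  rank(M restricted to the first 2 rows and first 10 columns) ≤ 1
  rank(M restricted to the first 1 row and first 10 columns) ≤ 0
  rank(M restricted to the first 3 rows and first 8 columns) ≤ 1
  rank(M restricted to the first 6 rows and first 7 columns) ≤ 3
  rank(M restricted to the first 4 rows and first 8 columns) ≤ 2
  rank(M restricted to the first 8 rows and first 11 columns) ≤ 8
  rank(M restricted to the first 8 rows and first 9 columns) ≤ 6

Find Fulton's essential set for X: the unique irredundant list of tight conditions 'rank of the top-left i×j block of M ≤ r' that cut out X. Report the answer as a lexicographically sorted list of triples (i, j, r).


The tightest implied rank at each (i,j), from the 46 conditions:

  row 1: 0, 0, 0, 0, 0, 0, 0, 0, 0, 0, 1, 1
  row 2: 1, 1, 1, 1, 1, 1, 1, 1, 1, 1, 2, 2
  row 3: 1, 1, 1, 1, 1, 1, 1, 1, 2, 2, 3, 3
  row 4: 1, 2, 2, 2, 2, 2, 2, 2, 3, 3, 4, 4
  row 5: 1, 2, 2, 2, 2, 3, 3, 3, 4, 4, 5, 5
  row 6: 1, 2, 2, 2, 2, 3, 3, 3, 4, 4, 5, 6
  row 7: 1, 2, 2, 2, 2, 3, 3, 4, 5, 5, 6, 7
  row 8: 1, 2, 2, 2, 2, 3, 4, 5, 6, 6, 7, 8
  row 9: 1, 2, 2, 3, 3, 4, 5, 6, 7, 7, 8, 9
  row 10: 1, 2, 2, 3, 4, 5, 6, 7, 8, 8, 9, 10
  row 11: 1, 2, 2, 3, 4, 5, 6, 7, 8, 9, 10, 11
  row 12: 1, 2, 3, 4, 5, 6, 7, 8, 9, 10, 11, 12

the unique w with this rank table is (11, 1, 9, 2, 6, 12, 8, 7, 4, 5, 10, 3).

|D(w)|=36, |Ess(w)|=7:

[(1, 10, 0), (3, 8, 1), (6, 8, 3), (6, 10, 4), (7, 7, 3), (8, 5, 2), (11, 3, 2)]


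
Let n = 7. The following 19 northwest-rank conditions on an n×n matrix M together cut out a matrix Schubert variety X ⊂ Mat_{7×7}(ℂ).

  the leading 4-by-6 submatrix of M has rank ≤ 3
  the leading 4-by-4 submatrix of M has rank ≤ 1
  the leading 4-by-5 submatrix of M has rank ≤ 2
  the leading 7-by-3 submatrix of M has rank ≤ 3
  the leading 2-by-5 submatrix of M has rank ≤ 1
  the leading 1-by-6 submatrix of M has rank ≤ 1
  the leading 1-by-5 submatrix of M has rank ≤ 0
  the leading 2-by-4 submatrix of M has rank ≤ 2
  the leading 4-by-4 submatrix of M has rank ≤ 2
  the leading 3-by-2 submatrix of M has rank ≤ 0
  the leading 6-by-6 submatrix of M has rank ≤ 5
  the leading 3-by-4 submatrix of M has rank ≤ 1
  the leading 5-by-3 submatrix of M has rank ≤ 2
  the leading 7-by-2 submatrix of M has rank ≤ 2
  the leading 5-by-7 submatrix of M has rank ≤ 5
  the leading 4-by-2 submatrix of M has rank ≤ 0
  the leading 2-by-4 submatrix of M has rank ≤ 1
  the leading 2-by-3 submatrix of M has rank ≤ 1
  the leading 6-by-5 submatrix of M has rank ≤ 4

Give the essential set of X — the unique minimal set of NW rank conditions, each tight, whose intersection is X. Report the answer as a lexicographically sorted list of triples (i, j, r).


Reconstructing r_w from the 19 given conditions:

  i=1: 0  0  0  0  0  1  1
  i=2: 0  0  1  1  1  2  2
  i=3: 0  0  1  1  2  3  3
  i=4: 0  0  1  1  2  3  4
  i=5: 1  1  2  2  3  4  5
  i=6: 1  2  3  3  4  5  6
  i=7: 1  2  3  4  5  6  7

giving w = (6, 3, 5, 7, 1, 2, 4) via Δ²R.

Fulton essential set (3 of the 13 Rothe cells):

[(1, 5, 0), (4, 2, 0), (4, 4, 1)]


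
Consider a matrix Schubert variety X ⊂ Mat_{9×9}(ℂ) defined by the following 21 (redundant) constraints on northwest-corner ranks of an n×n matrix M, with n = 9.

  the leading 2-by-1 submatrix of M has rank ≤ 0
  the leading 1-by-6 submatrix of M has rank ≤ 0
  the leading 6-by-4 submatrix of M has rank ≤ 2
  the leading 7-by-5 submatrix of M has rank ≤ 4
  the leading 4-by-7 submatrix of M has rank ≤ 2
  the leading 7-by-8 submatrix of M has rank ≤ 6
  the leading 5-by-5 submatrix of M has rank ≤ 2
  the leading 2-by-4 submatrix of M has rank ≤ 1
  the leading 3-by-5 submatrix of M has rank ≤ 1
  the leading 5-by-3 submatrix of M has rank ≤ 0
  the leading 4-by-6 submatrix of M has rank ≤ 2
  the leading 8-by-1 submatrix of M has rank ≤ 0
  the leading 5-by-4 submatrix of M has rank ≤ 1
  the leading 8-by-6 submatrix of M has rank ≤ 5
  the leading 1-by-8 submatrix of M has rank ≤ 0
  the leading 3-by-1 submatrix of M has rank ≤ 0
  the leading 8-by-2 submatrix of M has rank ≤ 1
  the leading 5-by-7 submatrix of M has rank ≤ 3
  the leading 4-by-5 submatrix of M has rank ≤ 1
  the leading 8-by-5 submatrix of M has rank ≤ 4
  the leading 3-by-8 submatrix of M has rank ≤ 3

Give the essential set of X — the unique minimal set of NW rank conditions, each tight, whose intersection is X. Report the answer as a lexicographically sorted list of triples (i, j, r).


Propagating the 21 rank bounds to every northwest block:

  i=1: 0 | 0 | 0 | 0 | 0 | 0 | 0 | 0 | 1
  i=2: 0 | 0 | 0 | 1 | 1 | 1 | 1 | 1 | 2
  i=3: 0 | 0 | 0 | 1 | 1 | 2 | 2 | 2 | 3
  i=4: 0 | 0 | 0 | 1 | 1 | 2 | 2 | 3 | 4
  i=5: 0 | 0 | 0 | 1 | 2 | 3 | 3 | 4 | 5
  i=6: 0 | 1 | 1 | 2 | 3 | 4 | 4 | 5 | 6
  i=7: 0 | 1 | 2 | 3 | 4 | 5 | 5 | 6 | 7
  i=8: 0 | 1 | 2 | 3 | 4 | 5 | 6 | 7 | 8
  i=9: 1 | 2 | 3 | 4 | 5 | 6 | 7 | 8 | 9

the unique w with this rank table is (9, 4, 6, 8, 5, 2, 3, 7, 1).

Rothe diagram D(w) (26 cells), 5 SE-corners (essential conditions):

[(1, 8, 0), (4, 5, 1), (4, 7, 2), (5, 3, 0), (8, 1, 0)]


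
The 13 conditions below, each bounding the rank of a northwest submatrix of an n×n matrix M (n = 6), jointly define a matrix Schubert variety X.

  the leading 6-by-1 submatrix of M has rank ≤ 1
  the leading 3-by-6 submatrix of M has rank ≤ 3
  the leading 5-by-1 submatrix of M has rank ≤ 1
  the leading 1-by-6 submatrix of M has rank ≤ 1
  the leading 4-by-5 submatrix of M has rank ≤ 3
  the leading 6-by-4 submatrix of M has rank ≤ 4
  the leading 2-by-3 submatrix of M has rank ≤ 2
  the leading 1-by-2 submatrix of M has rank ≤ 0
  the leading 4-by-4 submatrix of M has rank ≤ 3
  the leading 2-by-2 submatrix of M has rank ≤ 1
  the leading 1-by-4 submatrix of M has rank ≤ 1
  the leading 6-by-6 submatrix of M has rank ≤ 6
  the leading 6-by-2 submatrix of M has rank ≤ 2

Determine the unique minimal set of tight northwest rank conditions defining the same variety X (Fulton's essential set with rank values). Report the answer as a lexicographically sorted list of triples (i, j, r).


Rank table r_w(6×6) implied by the 13 constraints:

  i=1: 0, 0, 1, 1, 1, 1
  i=2: 1, 1, 2, 2, 2, 2
  i=3: 1, 2, 3, 3, 3, 3
  i=4: 1, 2, 3, 3, 3, 4
  i=5: 1, 2, 3, 4, 4, 5
  i=6: 1, 2, 3, 4, 5, 6

the unique w with this rank table is (3, 1, 2, 6, 4, 5).

Rothe diagram D(w) (4 cells), 2 SE-corners (essential conditions):

[(1, 2, 0), (4, 5, 3)]


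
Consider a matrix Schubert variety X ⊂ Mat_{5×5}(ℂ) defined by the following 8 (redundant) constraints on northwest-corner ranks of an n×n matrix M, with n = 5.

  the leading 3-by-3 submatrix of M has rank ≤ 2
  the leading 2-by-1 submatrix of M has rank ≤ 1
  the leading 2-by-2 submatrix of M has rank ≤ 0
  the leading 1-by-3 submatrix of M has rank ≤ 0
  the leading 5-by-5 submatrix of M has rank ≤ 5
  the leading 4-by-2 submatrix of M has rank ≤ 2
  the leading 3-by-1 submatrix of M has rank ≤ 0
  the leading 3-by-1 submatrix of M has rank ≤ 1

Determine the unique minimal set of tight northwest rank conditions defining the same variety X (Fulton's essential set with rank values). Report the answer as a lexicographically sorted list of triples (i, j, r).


Computing R[i][j] = min implied NW-rank bound (n=5, 8 conditions):

  0  0  0  1  1
  0  0  1  2  2
  0  1  2  3  3
  1  2  3  4  4
  1  2  3  4  5

hence w(1..5) = (4, 3, 2, 1, 5).

ℓ(w)=6; the 3 essential cells (i,j,r):

[(1, 3, 0), (2, 2, 0), (3, 1, 0)]


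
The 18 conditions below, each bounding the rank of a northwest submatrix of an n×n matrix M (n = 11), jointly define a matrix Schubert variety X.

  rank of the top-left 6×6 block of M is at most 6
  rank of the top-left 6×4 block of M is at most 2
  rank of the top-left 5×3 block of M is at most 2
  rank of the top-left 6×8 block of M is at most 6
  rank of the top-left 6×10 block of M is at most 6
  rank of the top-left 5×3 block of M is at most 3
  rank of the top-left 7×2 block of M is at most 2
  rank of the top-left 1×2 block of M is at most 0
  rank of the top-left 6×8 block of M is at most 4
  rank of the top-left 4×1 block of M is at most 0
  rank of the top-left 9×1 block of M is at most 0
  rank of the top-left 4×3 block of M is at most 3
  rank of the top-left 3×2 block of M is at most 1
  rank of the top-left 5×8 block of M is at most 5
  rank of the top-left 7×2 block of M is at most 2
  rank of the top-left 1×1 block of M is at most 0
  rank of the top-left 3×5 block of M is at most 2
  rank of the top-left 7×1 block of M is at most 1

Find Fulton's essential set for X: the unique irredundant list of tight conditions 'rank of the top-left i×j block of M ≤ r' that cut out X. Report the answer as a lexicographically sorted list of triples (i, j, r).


Recovering R(i,j) via the rank-extension bound from the 18 conditions:

  R[1]: 0 0 1 1 1 1 1 1 1 1 1
  R[2]: 0 1 2 2 2 2 2 2 2 2 2
  R[3]: 0 1 2 2 2 3 3 3 3 3 3
  R[4]: 0 1 2 2 3 4 4 4 4 4 4
  R[5]: 0 1 2 2 3 4 4 4 5 5 5
  R[6]: 0 1 2 2 3 4 4 4 5 6 6
  R[7]: 0 1 2 3 4 5 5 5 6 7 7
  R[8]: 0 1 2 3 4 5 6 6 7 8 8
  R[9]: 0 1 2 3 4 5 6 7 8 9 9
  R[10]: 1 2 3 4 5 6 7 8 9 10 10
  R[11]: 1 2 3 4 5 6 7 8 9 10 11

reading off 1-entries of Δ²R: w = (3, 2, 6, 5, 9, 10, 4, 7, 8, 1, 11).

Rothe diagram D(w) (19 cells), 5 SE-corners (essential conditions):

[(1, 2, 0), (3, 5, 2), (6, 4, 2), (6, 8, 4), (9, 1, 0)]


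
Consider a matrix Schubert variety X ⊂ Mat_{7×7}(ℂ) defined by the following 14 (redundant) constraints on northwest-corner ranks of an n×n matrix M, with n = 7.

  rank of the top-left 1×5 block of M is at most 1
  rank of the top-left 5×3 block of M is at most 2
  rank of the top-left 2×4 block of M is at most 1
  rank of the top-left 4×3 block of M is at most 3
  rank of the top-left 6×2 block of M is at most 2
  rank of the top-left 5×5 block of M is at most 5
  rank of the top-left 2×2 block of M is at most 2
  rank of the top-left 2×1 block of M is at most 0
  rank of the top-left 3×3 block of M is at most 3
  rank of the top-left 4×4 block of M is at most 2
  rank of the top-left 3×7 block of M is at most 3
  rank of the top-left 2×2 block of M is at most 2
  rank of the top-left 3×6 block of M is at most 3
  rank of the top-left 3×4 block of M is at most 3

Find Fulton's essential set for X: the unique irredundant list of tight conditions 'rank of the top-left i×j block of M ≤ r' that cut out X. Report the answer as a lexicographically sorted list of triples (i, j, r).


Reconstructing r_w from the 14 given conditions:

  R[1]: 0  1  1  1  1  1  1
  R[2]: 0  1  1  1  2  2  2
  R[3]: 1  2  2  2  3  3  3
  R[4]: 1  2  2  2  3  4  4
  R[5]: 1  2  2  3  4  5  5
  R[6]: 1  2  3  4  5  6  6
  R[7]: 1  2  3  4  5  6  7

so w = (2, 5, 1, 6, 4, 3, 7).

ℓ(w)=7; the 4 essential cells (i,j,r):

[(2, 1, 0), (2, 4, 1), (4, 4, 2), (5, 3, 2)]


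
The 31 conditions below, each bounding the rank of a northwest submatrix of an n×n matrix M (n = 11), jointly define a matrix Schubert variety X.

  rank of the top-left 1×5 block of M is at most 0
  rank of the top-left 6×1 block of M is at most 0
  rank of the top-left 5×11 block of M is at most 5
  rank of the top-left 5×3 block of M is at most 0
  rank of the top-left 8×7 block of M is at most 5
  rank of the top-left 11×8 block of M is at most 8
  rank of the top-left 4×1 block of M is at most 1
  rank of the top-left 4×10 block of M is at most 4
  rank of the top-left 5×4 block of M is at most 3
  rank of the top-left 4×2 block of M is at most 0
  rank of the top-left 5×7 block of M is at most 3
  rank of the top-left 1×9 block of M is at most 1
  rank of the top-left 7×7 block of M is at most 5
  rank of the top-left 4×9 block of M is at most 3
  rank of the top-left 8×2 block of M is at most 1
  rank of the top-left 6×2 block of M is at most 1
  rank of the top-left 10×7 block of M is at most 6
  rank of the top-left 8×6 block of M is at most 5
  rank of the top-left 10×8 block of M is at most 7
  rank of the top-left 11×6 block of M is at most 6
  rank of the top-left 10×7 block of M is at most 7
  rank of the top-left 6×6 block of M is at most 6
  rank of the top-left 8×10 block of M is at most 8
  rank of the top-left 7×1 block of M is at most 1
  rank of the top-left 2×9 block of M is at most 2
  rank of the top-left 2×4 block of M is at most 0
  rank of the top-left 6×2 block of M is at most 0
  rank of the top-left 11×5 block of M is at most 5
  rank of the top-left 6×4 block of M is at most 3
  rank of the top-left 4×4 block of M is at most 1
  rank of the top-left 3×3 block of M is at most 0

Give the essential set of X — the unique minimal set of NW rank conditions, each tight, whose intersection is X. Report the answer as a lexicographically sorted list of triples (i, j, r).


Rank table r_w(11×11) implied by the 31 constraints:

  row 1: 0, 0, 0, 0, 0, 1, 1, 1, 1, 1, 1
  row 2: 0, 0, 0, 0, 1, 2, 2, 2, 2, 2, 2
  row 3: 0, 0, 0, 1, 2, 3, 3, 3, 3, 3, 3
  row 4: 0, 0, 0, 1, 2, 3, 3, 3, 3, 4, 4
  row 5: 0, 0, 0, 1, 2, 3, 3, 4, 4, 5, 5
  row 6: 0, 0, 1, 2, 3, 4, 4, 5, 5, 6, 6
  row 7: 1, 1, 2, 3, 4, 5, 5, 6, 6, 7, 7
  row 8: 1, 1, 2, 3, 4, 5, 5, 6, 7, 8, 8
  row 9: 1, 2, 3, 4, 5, 6, 6, 7, 8, 9, 9
  row 10: 1, 2, 3, 4, 5, 6, 6, 7, 8, 9, 10
  row 11: 1, 2, 3, 4, 5, 6, 7, 8, 9, 10, 11

the unique w with this rank table is (6, 5, 4, 10, 8, 3, 1, 9, 2, 11, 7).

D(w) has 27 cells with 9 SE-corners; essential set:

[(1, 5, 0), (2, 4, 0), (4, 9, 3), (5, 3, 0), (5, 7, 3), (6, 2, 0), (8, 2, 1), (8, 7, 5), (10, 7, 6)]


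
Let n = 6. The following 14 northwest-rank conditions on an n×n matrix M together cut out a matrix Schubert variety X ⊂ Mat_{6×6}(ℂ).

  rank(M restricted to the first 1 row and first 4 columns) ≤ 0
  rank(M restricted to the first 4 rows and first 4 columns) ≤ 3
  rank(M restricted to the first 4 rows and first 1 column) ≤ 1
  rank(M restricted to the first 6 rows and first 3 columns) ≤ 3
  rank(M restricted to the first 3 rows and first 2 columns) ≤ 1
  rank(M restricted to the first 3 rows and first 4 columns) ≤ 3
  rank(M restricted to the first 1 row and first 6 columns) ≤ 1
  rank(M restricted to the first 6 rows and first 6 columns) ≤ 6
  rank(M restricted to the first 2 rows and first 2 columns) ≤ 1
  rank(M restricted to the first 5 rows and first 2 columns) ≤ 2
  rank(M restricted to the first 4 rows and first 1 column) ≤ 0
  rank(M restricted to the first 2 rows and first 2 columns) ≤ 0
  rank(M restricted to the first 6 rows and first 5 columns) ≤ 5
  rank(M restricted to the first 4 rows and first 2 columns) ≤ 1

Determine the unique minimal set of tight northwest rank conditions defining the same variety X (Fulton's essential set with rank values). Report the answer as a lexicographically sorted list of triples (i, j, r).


The tightest implied rank at each (i,j), from the 14 conditions:

  0 | 0 | 0 | 0 | 1 | 1
  0 | 0 | 1 | 1 | 2 | 2
  0 | 1 | 2 | 2 | 3 | 3
  0 | 1 | 2 | 3 | 4 | 4
  1 | 2 | 3 | 4 | 5 | 5
  1 | 2 | 3 | 4 | 5 | 6

the unique w with this rank table is (5, 3, 2, 4, 1, 6).

Fulton essential set (3 of the 8 Rothe cells):

[(1, 4, 0), (2, 2, 0), (4, 1, 0)]


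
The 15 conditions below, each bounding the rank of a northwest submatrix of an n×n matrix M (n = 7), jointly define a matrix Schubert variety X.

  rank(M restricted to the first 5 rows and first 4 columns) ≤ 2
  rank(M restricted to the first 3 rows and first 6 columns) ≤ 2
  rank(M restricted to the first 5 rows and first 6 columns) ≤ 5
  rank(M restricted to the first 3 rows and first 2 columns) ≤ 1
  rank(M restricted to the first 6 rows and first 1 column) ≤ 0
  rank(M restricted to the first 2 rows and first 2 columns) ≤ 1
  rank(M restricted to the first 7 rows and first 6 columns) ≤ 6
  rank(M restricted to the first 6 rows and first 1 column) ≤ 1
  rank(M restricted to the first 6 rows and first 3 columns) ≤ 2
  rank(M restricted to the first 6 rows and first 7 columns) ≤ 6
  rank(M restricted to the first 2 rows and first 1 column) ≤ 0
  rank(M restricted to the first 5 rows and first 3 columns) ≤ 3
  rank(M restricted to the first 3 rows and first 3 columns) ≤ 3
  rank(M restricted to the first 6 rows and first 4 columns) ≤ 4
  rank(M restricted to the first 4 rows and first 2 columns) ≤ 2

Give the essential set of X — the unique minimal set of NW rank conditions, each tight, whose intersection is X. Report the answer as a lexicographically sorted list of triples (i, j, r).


Computing R[i][j] = min implied NW-rank bound (n=7, 15 conditions):

  i=1: 0 | 1 | 1 | 1 | 1 | 1 | 1
  i=2: 0 | 1 | 2 | 2 | 2 | 2 | 2
  i=3: 0 | 1 | 2 | 2 | 2 | 2 | 3
  i=4: 0 | 1 | 2 | 2 | 3 | 3 | 4
  i=5: 0 | 1 | 2 | 2 | 3 | 4 | 5
  i=6: 0 | 1 | 2 | 3 | 4 | 5 | 6
  i=7: 1 | 2 | 3 | 4 | 5 | 6 | 7

the unique w with this rank table is (2, 3, 7, 5, 6, 4, 1).

ℓ(w)=11; the 3 essential cells (i,j,r):

[(3, 6, 2), (5, 4, 2), (6, 1, 0)]


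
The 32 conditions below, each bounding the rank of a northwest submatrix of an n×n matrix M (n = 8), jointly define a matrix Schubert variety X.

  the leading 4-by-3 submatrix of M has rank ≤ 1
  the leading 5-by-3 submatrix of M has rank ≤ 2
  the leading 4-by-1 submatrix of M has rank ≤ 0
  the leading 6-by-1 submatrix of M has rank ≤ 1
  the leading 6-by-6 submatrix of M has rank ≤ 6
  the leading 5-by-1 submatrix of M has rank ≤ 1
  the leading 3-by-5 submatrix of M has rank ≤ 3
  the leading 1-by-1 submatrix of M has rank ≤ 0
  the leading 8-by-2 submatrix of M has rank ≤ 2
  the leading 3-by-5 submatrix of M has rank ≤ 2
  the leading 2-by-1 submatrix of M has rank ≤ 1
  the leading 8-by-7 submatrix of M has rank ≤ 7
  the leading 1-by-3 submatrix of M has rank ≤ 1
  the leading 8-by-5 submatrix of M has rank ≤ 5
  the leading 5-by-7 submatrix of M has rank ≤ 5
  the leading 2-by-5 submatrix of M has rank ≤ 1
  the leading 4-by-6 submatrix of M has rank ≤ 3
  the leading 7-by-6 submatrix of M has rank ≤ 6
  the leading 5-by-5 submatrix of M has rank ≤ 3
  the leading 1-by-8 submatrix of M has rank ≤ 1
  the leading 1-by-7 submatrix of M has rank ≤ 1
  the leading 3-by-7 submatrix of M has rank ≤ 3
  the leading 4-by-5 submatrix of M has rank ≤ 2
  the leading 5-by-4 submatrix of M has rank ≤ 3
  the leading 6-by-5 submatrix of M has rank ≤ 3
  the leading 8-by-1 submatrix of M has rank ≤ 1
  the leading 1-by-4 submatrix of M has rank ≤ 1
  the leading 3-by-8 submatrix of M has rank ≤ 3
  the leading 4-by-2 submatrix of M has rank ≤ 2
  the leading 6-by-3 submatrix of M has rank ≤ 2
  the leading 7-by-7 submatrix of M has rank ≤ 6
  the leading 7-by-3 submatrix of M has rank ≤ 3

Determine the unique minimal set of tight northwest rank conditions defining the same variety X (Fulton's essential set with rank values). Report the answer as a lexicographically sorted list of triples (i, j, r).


Reconstructing r_w from the 32 given conditions:

  0 1 1 1 1 1 1 1
  0 1 1 1 1 2 2 2
  0 1 1 2 2 3 3 3
  0 1 1 2 2 3 4 4
  1 2 2 3 3 4 5 5
  1 2 2 3 3 4 5 6
  1 2 3 4 4 5 6 7
  1 2 3 4 5 6 7 8

reading off 1-entries of Δ²R: w = (2, 6, 4, 7, 1, 8, 3, 5).

Rothe diagram D(w) (12 cells), 6 SE-corners (essential conditions):

[(2, 5, 1), (4, 1, 0), (4, 3, 1), (4, 5, 2), (6, 3, 2), (6, 5, 3)]


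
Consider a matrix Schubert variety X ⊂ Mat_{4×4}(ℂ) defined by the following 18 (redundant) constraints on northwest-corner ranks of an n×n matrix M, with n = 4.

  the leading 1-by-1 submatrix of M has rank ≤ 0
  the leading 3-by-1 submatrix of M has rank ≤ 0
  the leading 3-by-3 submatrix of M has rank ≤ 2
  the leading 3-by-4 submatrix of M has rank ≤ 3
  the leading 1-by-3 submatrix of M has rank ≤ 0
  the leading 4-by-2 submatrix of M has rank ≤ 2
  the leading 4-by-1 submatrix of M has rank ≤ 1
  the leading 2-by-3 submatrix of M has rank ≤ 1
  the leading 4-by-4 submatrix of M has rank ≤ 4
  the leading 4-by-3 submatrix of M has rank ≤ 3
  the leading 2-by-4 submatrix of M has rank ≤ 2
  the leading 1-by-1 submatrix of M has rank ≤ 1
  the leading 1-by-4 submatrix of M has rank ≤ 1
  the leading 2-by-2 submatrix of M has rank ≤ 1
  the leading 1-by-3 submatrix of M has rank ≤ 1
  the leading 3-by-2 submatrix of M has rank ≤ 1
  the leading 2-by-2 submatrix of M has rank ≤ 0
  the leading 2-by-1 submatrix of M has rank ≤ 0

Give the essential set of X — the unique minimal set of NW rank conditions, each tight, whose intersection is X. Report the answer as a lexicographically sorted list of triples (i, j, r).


The tightest implied rank at each (i,j), from the 18 conditions:

  i=1: 0 0 0 1
  i=2: 0 0 1 2
  i=3: 0 1 2 3
  i=4: 1 2 3 4

so w = (4, 3, 2, 1).

|D(w)|=6, |Ess(w)|=3:

[(1, 3, 0), (2, 2, 0), (3, 1, 0)]


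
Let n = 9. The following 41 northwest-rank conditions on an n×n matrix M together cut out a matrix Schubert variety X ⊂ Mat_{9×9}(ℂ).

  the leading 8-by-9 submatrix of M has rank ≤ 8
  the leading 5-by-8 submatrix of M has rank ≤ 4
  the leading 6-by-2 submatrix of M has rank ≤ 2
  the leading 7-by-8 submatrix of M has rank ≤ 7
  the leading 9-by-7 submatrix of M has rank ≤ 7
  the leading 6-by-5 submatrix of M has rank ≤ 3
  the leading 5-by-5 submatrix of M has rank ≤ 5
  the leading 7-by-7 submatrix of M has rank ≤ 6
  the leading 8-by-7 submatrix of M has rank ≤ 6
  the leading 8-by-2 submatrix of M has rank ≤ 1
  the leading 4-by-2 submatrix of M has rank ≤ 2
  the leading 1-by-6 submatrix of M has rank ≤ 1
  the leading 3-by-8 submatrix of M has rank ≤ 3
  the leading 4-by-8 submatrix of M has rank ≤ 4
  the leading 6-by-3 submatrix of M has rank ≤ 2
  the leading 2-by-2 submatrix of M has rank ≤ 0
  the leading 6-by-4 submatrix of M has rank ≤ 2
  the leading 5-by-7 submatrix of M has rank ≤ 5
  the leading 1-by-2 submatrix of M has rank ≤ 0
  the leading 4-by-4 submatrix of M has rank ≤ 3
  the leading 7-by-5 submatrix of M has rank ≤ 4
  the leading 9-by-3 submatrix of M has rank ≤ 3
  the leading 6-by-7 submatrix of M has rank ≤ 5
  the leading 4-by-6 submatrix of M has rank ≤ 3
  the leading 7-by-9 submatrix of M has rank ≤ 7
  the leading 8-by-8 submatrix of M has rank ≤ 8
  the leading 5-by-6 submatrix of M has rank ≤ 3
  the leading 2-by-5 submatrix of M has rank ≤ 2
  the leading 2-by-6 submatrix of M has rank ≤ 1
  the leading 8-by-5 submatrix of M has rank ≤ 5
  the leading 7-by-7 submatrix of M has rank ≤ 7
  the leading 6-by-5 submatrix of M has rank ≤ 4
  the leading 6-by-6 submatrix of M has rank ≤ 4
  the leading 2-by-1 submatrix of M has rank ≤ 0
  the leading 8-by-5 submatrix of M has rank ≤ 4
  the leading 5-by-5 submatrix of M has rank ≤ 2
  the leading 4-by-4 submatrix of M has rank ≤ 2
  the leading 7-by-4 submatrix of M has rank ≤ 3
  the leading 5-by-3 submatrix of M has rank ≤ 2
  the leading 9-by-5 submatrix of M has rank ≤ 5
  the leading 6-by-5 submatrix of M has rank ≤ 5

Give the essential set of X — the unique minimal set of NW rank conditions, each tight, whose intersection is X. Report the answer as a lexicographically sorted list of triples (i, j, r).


Recovering R(i,j) via the rank-extension bound from the 41 conditions:

  i=1: 0 0 1 1 1 1 1 1 1
  i=2: 0 0 1 1 1 1 2 2 2
  i=3: 1 1 2 2 2 2 3 3 3
  i=4: 1 1 2 2 2 3 4 4 4
  i=5: 1 1 2 2 2 3 4 4 5
  i=6: 1 1 2 2 3 4 5 5 6
  i=7: 1 1 2 3 4 5 6 6 7
  i=8: 1 1 2 3 4 5 6 7 8
  i=9: 1 2 3 4 5 6 7 8 9

reading off 1-entries of Δ²R: w = (3, 7, 1, 6, 9, 5, 4, 8, 2).

ℓ(w)=18; the 6 essential cells (i,j,r):

[(2, 2, 0), (2, 6, 1), (5, 5, 2), (5, 8, 4), (6, 4, 2), (8, 2, 1)]


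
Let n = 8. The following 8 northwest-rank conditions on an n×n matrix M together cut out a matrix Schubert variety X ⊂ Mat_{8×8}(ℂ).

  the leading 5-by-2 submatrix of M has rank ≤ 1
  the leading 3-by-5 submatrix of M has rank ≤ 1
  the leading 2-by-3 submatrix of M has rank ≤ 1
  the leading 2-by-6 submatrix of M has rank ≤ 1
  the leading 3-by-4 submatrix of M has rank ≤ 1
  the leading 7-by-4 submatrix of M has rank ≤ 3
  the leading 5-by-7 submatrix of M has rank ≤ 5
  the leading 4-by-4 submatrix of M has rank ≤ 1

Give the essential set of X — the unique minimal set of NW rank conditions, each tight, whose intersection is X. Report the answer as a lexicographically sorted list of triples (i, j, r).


Computing R[i][j] = min implied NW-rank bound (n=8, 8 conditions):

  i=1: 1  1  1  1  1  1  1  1
  i=2: 1  1  1  1  1  1  2  2
  i=3: 1  1  1  1  1  2  3  3
  i=4: 1  1  1  1  2  3  4  4
  i=5: 1  1  2  2  3  4  5  5
  i=6: 1  2  3  3  4  5  6  6
  i=7: 1  2  3  3  4  5  6  7
  i=8: 1  2  3  4  5  6  7  8

reading off 1-entries of Δ²R: w = (1, 7, 6, 5, 3, 2, 8, 4).

D(w) has 14 cells with 5 SE-corners; essential set:

[(2, 6, 1), (3, 5, 1), (4, 4, 1), (5, 2, 1), (7, 4, 3)]


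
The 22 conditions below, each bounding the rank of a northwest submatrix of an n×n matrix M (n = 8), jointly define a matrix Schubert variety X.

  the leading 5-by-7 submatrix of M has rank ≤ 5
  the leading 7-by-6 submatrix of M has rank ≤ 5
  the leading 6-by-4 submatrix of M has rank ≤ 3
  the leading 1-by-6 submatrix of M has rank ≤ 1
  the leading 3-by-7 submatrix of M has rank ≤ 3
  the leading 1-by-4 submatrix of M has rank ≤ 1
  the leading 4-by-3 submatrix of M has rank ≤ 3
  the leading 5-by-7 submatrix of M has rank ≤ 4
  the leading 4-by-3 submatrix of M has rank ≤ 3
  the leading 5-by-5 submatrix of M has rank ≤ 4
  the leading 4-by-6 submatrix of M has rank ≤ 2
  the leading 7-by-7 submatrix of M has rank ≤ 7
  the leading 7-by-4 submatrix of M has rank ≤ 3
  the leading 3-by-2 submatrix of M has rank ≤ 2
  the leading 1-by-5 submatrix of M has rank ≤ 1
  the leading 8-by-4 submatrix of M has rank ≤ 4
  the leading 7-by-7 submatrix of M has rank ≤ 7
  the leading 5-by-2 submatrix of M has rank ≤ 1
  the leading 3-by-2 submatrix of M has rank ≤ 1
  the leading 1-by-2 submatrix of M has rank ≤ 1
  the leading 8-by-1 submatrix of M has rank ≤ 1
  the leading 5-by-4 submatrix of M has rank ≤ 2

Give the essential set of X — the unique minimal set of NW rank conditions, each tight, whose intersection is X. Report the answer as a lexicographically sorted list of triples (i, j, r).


The tightest implied rank at each (i,j), from the 22 conditions:

  R[1]: 1 | 1 | 1 | 1 | 1 | 1 | 1 | 1
  R[2]: 1 | 1 | 2 | 2 | 2 | 2 | 2 | 2
  R[3]: 1 | 1 | 2 | 2 | 2 | 2 | 3 | 3
  R[4]: 1 | 1 | 2 | 2 | 2 | 2 | 3 | 4
  R[5]: 1 | 1 | 2 | 2 | 3 | 3 | 4 | 5
  R[6]: 1 | 2 | 3 | 3 | 4 | 4 | 5 | 6
  R[7]: 1 | 2 | 3 | 3 | 4 | 5 | 6 | 7
  R[8]: 1 | 2 | 3 | 4 | 5 | 6 | 7 | 8

giving w = (1, 3, 7, 8, 5, 2, 6, 4) via Δ²R.

4 SE-corners of the 12-cell Rothe diagram give Ess(w):

[(4, 6, 2), (5, 2, 1), (5, 4, 2), (7, 4, 3)]


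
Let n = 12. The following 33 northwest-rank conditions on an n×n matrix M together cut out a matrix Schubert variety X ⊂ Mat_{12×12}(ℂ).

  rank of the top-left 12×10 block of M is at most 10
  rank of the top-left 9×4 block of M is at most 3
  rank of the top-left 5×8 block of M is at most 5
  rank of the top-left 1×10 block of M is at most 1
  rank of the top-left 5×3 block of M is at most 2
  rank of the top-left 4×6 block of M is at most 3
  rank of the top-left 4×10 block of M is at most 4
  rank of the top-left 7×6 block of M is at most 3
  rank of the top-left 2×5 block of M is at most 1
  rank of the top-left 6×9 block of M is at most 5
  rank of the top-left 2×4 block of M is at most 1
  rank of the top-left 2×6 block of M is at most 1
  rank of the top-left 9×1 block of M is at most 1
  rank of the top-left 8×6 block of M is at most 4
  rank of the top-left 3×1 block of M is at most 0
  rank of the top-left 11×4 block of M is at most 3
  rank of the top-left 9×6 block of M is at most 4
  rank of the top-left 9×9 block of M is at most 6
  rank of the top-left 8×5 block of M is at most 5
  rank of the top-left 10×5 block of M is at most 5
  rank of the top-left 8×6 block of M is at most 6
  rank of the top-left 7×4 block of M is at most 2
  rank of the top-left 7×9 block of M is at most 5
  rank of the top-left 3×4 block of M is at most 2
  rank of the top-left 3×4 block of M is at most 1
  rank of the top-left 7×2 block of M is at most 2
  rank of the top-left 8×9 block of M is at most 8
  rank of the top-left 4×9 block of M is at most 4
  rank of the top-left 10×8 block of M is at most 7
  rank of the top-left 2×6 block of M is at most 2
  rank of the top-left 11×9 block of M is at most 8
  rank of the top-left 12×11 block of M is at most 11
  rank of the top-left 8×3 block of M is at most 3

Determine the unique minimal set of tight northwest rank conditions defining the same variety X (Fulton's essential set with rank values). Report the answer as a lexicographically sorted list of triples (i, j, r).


Rank table r_w(12×12) implied by the 33 constraints:

  row 1: 0  1  1  1  1  1  1  1  1  1  1  1
  row 2: 0  1  1  1  1  1  2  2  2  2  2  2
  row 3: 0  1  1  1  2  2  3  3  3  3  3  3
  row 4: 1  2  2  2  3  3  4  4  4  4  4  4
  row 5: 1  2  2  2  3  3  4  5  5  5  5  5
  row 6: 1  2  2  2  3  3  4  5  5  6  6  6
  row 7: 1  2  2  2  3  3  4  5  5  6  7  7
  row 8: 1  2  3  3  4  4  5  6  6  7  8  8
  row 9: 1  2  3  3  4  4  5  6  6  7  8  9
  row 10: 1  2  3  3  4  5  6  7  7  8  9  10
  row 11: 1  2  3  3  4  5  6  7  8  9  10  11
  row 12: 1  2  3  4  5  6  7  8  9  10  11  12

the unique w with this rank table is (2, 7, 5, 1, 8, 10, 11, 3, 12, 6, 9, 4).

D(w) has 25 cells with 9 SE-corners; essential set:

[(2, 6, 1), (3, 1, 0), (3, 4, 1), (7, 4, 2), (7, 6, 3), (7, 9, 5), (9, 6, 4), (9, 9, 6), (11, 4, 3)]


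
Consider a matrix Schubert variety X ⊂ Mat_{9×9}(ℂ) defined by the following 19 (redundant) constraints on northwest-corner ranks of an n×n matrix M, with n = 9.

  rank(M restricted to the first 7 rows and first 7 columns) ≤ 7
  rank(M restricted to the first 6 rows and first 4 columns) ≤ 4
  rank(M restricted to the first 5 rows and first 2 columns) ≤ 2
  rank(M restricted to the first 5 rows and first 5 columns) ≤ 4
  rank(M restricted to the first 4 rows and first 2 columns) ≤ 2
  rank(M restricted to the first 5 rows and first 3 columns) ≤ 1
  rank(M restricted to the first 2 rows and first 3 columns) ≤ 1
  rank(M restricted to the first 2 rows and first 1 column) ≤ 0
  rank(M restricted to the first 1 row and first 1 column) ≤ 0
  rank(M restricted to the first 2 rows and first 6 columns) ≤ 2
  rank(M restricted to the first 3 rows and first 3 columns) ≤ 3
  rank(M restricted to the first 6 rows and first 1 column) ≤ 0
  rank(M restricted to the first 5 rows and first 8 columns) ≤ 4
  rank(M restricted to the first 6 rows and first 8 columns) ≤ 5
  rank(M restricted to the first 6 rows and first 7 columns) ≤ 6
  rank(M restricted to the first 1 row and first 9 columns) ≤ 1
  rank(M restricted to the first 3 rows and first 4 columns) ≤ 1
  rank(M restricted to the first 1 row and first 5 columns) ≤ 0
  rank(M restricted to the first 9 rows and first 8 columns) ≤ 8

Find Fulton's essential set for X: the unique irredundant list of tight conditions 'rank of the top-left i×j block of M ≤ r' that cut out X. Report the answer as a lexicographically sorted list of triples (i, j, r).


Propagating the 19 rank bounds to every northwest block:

  i=1: 0 | 0 | 0 | 0 | 0 | 1 | 1 | 1 | 1
  i=2: 0 | 1 | 1 | 1 | 1 | 2 | 2 | 2 | 2
  i=3: 0 | 1 | 1 | 1 | 2 | 3 | 3 | 3 | 3
  i=4: 0 | 1 | 1 | 2 | 3 | 4 | 4 | 4 | 4
  i=5: 0 | 1 | 1 | 2 | 3 | 4 | 4 | 4 | 5
  i=6: 0 | 1 | 2 | 3 | 4 | 5 | 5 | 5 | 6
  i=7: 1 | 2 | 3 | 4 | 5 | 6 | 6 | 6 | 7
  i=8: 1 | 2 | 3 | 4 | 5 | 6 | 7 | 7 | 8
  i=9: 1 | 2 | 3 | 4 | 5 | 6 | 7 | 8 | 9

giving w = (6, 2, 5, 4, 9, 3, 1, 7, 8) via Δ²R.

ℓ(w)=16; the 5 essential cells (i,j,r):

[(1, 5, 0), (3, 4, 1), (5, 3, 1), (5, 8, 4), (6, 1, 0)]


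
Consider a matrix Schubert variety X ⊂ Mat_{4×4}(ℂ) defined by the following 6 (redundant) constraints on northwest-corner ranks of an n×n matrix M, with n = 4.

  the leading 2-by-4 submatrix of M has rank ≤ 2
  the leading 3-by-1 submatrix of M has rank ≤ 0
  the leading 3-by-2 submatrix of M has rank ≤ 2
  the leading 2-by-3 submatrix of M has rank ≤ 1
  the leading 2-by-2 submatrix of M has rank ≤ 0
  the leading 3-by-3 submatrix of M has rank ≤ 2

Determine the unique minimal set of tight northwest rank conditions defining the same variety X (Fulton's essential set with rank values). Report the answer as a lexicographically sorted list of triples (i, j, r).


Propagating the 6 rank bounds to every northwest block:

  0 0 1 1
  0 0 1 2
  0 1 2 3
  1 2 3 4

hence w(1..4) = (3, 4, 2, 1).

|D(w)|=5, |Ess(w)|=2:

[(2, 2, 0), (3, 1, 0)]


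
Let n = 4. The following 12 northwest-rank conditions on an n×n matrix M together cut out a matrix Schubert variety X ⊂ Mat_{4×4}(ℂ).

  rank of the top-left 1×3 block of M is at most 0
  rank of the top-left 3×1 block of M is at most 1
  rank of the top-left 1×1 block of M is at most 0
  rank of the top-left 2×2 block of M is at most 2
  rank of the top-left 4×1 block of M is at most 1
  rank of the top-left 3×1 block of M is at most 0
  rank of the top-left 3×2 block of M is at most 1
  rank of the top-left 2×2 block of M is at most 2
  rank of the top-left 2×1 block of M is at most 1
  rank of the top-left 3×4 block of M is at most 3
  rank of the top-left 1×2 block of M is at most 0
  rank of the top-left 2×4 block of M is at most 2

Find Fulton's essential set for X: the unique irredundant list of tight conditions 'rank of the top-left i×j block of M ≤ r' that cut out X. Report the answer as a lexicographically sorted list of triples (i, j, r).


Reconstructing r_w from the 12 given conditions:

  R[1]: 0  0  0  1
  R[2]: 0  1  1  2
  R[3]: 0  1  2  3
  R[4]: 1  2  3  4

hence w(1..4) = (4, 2, 3, 1).

Fulton essential set (2 of the 5 Rothe cells):

[(1, 3, 0), (3, 1, 0)]


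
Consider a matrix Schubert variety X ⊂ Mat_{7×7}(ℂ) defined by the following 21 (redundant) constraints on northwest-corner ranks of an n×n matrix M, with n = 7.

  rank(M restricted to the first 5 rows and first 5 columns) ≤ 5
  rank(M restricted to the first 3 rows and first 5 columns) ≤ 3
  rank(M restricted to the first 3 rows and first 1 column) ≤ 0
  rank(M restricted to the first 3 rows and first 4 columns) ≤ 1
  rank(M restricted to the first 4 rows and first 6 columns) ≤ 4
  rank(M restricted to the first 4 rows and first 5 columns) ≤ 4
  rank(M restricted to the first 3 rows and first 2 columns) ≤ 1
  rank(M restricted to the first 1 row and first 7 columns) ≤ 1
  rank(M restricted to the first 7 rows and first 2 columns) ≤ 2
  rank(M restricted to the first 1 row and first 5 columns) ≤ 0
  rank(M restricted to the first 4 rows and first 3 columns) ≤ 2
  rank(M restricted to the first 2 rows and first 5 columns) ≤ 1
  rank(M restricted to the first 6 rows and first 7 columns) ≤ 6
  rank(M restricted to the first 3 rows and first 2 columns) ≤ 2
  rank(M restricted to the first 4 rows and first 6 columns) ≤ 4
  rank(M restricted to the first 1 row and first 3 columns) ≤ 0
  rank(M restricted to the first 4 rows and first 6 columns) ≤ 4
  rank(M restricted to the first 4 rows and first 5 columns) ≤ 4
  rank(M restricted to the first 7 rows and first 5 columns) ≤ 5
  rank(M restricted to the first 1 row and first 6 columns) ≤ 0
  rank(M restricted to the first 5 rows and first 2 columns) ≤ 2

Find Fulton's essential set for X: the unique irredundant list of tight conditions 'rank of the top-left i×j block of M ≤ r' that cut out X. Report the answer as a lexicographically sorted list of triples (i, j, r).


Reconstructing r_w from the 21 given conditions:

  0  0  0  0  0  0  1
  0  1  1  1  1  1  2
  0  1  1  1  2  2  3
  1  2  2  2  3  3  4
  1  2  3  3  4  4  5
  1  2  3  4  5  5  6
  1  2  3  4  5  6  7

giving w = (7, 2, 5, 1, 3, 4, 6) via Δ²R.

3 SE-corners of the 10-cell Rothe diagram give Ess(w):

[(1, 6, 0), (3, 1, 0), (3, 4, 1)]


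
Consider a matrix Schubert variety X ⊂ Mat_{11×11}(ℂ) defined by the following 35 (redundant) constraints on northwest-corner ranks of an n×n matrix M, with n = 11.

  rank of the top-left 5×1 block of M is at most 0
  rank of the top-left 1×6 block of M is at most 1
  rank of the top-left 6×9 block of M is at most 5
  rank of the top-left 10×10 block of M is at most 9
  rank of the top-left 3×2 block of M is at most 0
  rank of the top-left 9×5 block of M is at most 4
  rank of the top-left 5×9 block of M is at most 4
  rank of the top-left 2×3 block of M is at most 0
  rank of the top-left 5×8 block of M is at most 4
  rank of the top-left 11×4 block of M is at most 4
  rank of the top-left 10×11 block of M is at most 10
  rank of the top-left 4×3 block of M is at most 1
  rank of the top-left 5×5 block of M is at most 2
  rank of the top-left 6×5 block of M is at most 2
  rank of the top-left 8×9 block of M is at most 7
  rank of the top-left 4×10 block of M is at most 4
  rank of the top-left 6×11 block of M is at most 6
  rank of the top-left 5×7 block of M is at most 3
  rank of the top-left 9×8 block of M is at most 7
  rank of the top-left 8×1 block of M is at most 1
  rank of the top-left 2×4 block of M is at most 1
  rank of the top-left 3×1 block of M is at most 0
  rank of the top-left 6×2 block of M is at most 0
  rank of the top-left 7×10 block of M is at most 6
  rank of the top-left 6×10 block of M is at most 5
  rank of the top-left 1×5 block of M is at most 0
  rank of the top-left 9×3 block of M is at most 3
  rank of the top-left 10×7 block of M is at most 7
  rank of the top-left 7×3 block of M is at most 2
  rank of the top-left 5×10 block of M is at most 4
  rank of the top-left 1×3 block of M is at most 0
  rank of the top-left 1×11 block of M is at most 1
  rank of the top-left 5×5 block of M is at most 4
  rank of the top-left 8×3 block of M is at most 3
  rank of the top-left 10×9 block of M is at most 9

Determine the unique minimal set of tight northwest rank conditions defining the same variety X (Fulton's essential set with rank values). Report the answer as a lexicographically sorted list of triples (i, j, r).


Propagating the 35 rank bounds to every northwest block:

  i=1: 0 | 0 | 0 | 0 | 0 | 1 | 1 | 1 | 1 | 1 | 1
  i=2: 0 | 0 | 0 | 1 | 1 | 2 | 2 | 2 | 2 | 2 | 2
  i=3: 0 | 0 | 1 | 2 | 2 | 3 | 3 | 3 | 3 | 3 | 3
  i=4: 0 | 0 | 1 | 2 | 2 | 3 | 3 | 4 | 4 | 4 | 4
  i=5: 0 | 0 | 1 | 2 | 2 | 3 | 3 | 4 | 4 | 4 | 5
  i=6: 0 | 0 | 1 | 2 | 2 | 3 | 4 | 5 | 5 | 5 | 6
  i=7: 1 | 1 | 2 | 3 | 3 | 4 | 5 | 6 | 6 | 6 | 7
  i=8: 1 | 2 | 3 | 4 | 4 | 5 | 6 | 7 | 7 | 7 | 8
  i=9: 1 | 2 | 3 | 4 | 4 | 5 | 6 | 7 | 8 | 8 | 9
  i=10: 1 | 2 | 3 | 4 | 5 | 6 | 7 | 8 | 9 | 9 | 10
  i=11: 1 | 2 | 3 | 4 | 5 | 6 | 7 | 8 | 9 | 10 | 11

second differences of R give the permutation w = (6, 4, 3, 8, 11, 7, 1, 2, 9, 5, 10).

D(w) has 24 cells with 7 SE-corners; essential set:

[(1, 5, 0), (2, 3, 0), (5, 7, 3), (5, 10, 4), (6, 2, 0), (6, 5, 2), (9, 5, 4)]
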